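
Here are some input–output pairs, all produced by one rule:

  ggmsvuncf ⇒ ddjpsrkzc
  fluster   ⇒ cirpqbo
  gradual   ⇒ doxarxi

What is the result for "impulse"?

Looking at the pairs, the operation is to shift every letter 3 places backward in the alphabet (wrapping around).
Applying that to "impulse" gives "fjmripb".

fjmripb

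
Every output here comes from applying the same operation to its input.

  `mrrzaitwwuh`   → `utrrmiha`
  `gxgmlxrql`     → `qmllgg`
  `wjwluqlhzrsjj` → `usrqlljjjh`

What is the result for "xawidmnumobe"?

Each output is the input with this applied: sort the characters into reverse alphabetical order, then delete the first 3 characters.
Applying both steps to "xawidmnumobe": "xwuonmmiedba", then "onmmiedba".

onmmiedba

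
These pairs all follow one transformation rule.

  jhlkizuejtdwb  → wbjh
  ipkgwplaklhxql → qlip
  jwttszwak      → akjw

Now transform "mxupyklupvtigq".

What's happening: move the last 2 characters to the front (rotate right by 2), then keep only the first 4 characters.
"mxupyklupvtigq" → "gqmxupyklupvti" → "gqmx".

gqmx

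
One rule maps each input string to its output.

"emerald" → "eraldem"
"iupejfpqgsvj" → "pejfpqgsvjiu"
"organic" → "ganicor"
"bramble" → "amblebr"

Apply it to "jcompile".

What's happening: move the first 2 characters to the end (rotate left by 2).
"jcompile" → "ompilejc".

ompilejc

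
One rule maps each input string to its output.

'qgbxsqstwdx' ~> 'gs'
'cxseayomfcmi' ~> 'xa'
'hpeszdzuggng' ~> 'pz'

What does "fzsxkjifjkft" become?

zk

Each output is the input with this applied: keep one character in every 3, starting at position 2 (positions 2nd, 5th, 8th, ...), then delete the last 2 characters.
"fzsxkjifjkft" → "zkff" → "zk".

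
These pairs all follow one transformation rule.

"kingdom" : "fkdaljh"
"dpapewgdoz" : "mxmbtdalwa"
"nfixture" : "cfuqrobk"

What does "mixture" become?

Each output is the input with this applied: move the first character to the end, then shift every letter 3 places backward in the alphabet (wrapping around).
On "mixture" that produces "fuqrobj".
(Check on "kingdom": → "ingdomk" → "fkdaljh" ✓)

fuqrobj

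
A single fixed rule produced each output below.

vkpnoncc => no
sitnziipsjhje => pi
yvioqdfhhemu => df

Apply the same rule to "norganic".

ga

The rule is to take characters alternately from the front and the back (1st, last, 2nd, 2nd-last, ...), then keep only the last 2 characters.
Applying both steps to "norganic": "ncoirnga", then "ga".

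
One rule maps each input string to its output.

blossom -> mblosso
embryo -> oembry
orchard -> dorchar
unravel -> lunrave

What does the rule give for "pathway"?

ypathwa

Each output is the input with this applied: move the last character to the front.
For "pathway" the result is "ypathwa".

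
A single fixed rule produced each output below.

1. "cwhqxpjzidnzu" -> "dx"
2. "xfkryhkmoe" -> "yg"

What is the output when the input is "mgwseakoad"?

The transformation: shift every letter 1 place forward in the alphabet (wrapping around), then keep only the first 2 characters.
Applying both steps to "mgwseakoad": "nhxtfblpbe", then "nh".

nh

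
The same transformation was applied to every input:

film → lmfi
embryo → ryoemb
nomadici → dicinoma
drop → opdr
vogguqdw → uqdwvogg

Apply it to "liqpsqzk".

sqzkliqp

The transformation: swap the front and back halves of the string.
Applying that to "liqpsqzk" gives "sqzkliqp".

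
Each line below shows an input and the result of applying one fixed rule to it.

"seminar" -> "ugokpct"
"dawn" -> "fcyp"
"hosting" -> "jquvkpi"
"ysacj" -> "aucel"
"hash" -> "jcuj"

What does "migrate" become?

okitcvg

Looking at the pairs, the operation is to shift every letter 2 places forward in the alphabet (wrapping around).
Doing the same to "migrate": "okitcvg".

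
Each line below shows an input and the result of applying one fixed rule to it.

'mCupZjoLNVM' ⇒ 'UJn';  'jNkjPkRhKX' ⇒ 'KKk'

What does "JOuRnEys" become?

The transformation: keep one character in every 3, starting at position 3 (positions 3rd, 6th, 9th, ...), then flip the case of every letter.
On "JOuRnEys" that produces "Ue".

Ue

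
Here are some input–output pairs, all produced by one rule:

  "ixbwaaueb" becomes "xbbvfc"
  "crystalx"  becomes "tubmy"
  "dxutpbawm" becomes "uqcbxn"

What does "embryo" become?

Rule — delete the first 3 characters, then shift every letter 1 place forward in the alphabet (wrapping around).
Applying both steps to "embryo": "ryo", then "szp".
(Check on "ixbwaaueb": → "waaueb" → "xbbvfc" ✓)

szp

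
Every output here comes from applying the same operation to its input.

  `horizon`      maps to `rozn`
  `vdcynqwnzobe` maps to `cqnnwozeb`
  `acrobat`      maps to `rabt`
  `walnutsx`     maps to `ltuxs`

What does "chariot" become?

The transformation: swap each adjacent pair of characters (1↔2, 3↔4, ...), then delete the first 3 characters.
For "chariot", step one produces "hcraoit"; step two turns that into "aoit".

aoit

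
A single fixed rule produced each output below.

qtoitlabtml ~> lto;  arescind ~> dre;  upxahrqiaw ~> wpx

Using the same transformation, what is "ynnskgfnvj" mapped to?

The pattern: swap the first and last characters, then keep only the first 3 characters.
Starting from "ynnskgfnvj": after the first operation, "jnnskgfnvy"; after the second, "jnn".
(Check on "arescind": → "drescina" → "dre" ✓)

jnn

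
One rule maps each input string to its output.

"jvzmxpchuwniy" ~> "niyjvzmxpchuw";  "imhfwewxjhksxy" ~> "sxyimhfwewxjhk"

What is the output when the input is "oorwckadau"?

dauoorwcka

The rule is to move the last 3 characters to the front (rotate right by 3).
On "oorwckadau" that produces "dauoorwcka".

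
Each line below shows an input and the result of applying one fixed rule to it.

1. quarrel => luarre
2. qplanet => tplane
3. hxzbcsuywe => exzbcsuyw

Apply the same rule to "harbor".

rarbo

What's happening: delete the first character, then move the last character to the front.
Applying both steps to "harbor": "arbor", then "rarbo".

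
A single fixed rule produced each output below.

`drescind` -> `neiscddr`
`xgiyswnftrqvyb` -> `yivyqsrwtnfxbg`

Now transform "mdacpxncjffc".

Rule — take characters alternately from the front and the back (1st, last, 2nd, 2nd-last, ...), then move the first 3 characters to the end (rotate left by 3).
Starting from "mdacpxncjffc": after the first operation, "mcdfafcjpcxn"; after the second, "fafcjpcxnmcd".

fafcjpcxnmcd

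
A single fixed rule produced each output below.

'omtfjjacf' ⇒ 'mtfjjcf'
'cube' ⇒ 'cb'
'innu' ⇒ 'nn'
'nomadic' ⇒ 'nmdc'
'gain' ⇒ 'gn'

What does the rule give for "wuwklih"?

wwklh

In each case the input is transformed by: remove every vowel.
"wuwklih" → "wwklh".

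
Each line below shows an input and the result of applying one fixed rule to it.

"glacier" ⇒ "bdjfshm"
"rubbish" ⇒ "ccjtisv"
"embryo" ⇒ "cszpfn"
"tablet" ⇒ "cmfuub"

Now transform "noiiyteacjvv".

In each case the input is transformed by: move the first 2 characters to the end (rotate left by 2), then shift every letter 1 place forward in the alphabet (wrapping around).
On "noiiyteacjvv": the first step gives "iiyteacjvvno", and the second then gives "jjzufbdkwwop".

jjzufbdkwwop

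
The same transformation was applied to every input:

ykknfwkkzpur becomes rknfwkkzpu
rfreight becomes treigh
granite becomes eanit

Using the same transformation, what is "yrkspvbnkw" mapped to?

The transformation: delete the first 2 characters, then move the last character to the front.
On "yrkspvbnkw": the first step gives "kspvbnkw", and the second then gives "wkspvbnk".
(Check on "rfreight": → "reight" → "treigh" ✓)

wkspvbnk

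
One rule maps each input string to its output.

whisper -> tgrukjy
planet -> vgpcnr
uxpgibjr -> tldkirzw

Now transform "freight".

In each case the input is transformed by: shift every letter 2 places forward in the alphabet (wrapping around), then reverse the string.
For "freight" the result is "vjikgth".

vjikgth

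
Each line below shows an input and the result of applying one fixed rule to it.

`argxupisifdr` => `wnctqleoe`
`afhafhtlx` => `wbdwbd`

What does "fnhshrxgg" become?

bjdodn

Each output is the input with this applied: delete the last 3 characters, then shift every letter 4 places backward in the alphabet (wrapping around).
So "fnhshrxgg" becomes "bjdodn".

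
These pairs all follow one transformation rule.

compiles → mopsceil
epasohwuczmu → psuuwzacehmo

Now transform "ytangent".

What's happening: sort the characters into alphabetical order, then swap the front and back halves of the string.
On "ytangent": the first step gives "aegnntty", and the second then gives "nttyaegn".

nttyaegn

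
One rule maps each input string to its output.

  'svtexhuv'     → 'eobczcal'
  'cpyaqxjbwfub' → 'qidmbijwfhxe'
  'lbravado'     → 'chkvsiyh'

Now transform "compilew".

Each output is the input with this applied: swap the front and back halves of the string, then shift every letter 7 places forward in the alphabet (wrapping around).
Applying both steps to "compilew": "ilewcomp", then "psldjvtw".

psldjvtw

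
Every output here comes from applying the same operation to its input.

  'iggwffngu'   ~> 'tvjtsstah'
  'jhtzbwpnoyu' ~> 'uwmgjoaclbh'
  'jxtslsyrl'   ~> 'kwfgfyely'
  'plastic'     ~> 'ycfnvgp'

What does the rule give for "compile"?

Rule — shift every letter 13 places forward in the alphabet (wrapping around) — i.e. ROT13, then swap each adjacent pair of characters (1↔2, 3↔4, ...).
On "compile": the first step gives "pbzcvyr", and the second then gives "bpczyvr".

bpczyvr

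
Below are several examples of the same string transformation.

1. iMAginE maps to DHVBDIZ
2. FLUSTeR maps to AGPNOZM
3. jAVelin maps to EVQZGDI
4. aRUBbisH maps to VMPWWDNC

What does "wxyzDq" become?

Each output is the input with this applied: shift every letter 5 places backward in the alphabet (wrapping around), then convert every letter to uppercase.
For "wxyzDq", step one produces "rstuYl"; step two turns that into "RSTUYL".
(Check on "iMAginE": → "dHVbdiZ" → "DHVBDIZ" ✓)

RSTUYL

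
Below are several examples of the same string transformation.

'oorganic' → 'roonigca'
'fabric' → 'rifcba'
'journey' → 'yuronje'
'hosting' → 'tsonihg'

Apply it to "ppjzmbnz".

zzppnmjb

Rule — sort the characters into reverse alphabetical order.
On "ppjzmbnz" that produces "zzppnmjb".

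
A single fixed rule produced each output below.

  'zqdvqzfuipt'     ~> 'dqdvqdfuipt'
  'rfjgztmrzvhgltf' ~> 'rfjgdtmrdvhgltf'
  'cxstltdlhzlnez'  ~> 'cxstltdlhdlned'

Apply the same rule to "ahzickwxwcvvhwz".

ahdickwxwcvvhwd

Rule — replace every "z" with "d".
So "ahzickwxwcvvhwz" becomes "ahdickwxwcvvhwd".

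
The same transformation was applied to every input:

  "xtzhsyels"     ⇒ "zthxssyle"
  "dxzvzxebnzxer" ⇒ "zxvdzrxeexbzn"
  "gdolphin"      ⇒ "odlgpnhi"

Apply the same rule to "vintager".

The rule is to move the first 2 characters to the end (rotate left by 2), then take characters alternately from the front and the back (1st, last, 2nd, 2nd-last, ...).
Working it through for "vintager": intermediate "ntagervi", final "nitvarge".

nitvarge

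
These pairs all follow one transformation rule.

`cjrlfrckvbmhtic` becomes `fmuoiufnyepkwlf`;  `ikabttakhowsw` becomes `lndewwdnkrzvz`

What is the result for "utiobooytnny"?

xwlrerrbwqqb

In each case the input is transformed by: shift every letter 3 places forward in the alphabet (wrapping around).
So "utiobooytnny" becomes "xwlrerrbwqqb".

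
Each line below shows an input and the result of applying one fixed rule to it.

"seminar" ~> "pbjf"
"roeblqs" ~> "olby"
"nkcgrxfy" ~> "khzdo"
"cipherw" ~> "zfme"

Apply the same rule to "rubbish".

oryy

In each case the input is transformed by: shift every letter 3 places backward in the alphabet (wrapping around), then delete the last 3 characters.
Applying both steps to "rubbish": "oryyfpe", then "oryy".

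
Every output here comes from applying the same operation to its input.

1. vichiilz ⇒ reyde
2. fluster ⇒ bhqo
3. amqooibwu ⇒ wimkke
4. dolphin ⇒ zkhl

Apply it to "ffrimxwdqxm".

bbneitsz

Rule — delete the last 3 characters, then shift every letter 4 places backward in the alphabet (wrapping around).
Working it through for "ffrimxwdqxm": intermediate "ffrimxwd", final "bbneitsz".
(Check on "vichiilz": → "vichi" → "reyde" ✓)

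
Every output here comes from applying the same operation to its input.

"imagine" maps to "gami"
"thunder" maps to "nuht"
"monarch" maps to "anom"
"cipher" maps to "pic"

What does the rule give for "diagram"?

gaid

The transformation: reverse the string, then delete the first 3 characters.
Working it through for "diagram": intermediate "margaid", final "gaid".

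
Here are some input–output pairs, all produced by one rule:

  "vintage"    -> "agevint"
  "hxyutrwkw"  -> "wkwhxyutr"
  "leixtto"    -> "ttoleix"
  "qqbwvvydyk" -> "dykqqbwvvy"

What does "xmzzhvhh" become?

The transformation: move the last 3 characters to the front (rotate right by 3).
Applying that to "xmzzhvhh" gives "vhhxmzzh".

vhhxmzzh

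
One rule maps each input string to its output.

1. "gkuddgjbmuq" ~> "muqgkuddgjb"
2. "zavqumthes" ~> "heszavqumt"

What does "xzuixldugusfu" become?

sfuxzuixldugu

The transformation: move the last 3 characters to the front (rotate right by 3).
So "xzuixldugusfu" becomes "sfuxzuixldugu".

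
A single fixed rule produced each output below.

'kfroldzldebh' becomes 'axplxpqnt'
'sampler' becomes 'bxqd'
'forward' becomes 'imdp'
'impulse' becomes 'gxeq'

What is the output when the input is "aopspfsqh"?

Rule — shift every letter 12 places forward in the alphabet (wrapping around), then delete the first 3 characters.
Starting from "aopspfsqh": after the first operation, "mabebrect"; after the second, "ebrect".

ebrect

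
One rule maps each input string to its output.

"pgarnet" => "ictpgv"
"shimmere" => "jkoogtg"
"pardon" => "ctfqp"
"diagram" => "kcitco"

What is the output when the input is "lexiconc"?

gzkeqpe

The transformation: delete the first character, then shift every letter 2 places forward in the alphabet (wrapping around).
Working it through for "lexiconc": intermediate "exiconc", final "gzkeqpe".
(Check on "pgarnet": → "garnet" → "ictpgv" ✓)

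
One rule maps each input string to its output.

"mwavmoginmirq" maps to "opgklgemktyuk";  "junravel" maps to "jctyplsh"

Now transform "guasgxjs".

qhveqyse

Each output is the input with this applied: reverse the string, then shift every letter 2 places backward in the alphabet (wrapping around).
Working it through for "guasgxjs": intermediate "sjxgsaug", final "qhveqyse".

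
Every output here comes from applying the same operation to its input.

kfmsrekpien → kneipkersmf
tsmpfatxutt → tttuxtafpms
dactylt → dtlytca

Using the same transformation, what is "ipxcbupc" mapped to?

Each output is the input with this applied: move the first character to the end, then reverse the string.
Starting from "ipxcbupc": after the first operation, "pxcbupci"; after the second, "icpubcxp".

icpubcxp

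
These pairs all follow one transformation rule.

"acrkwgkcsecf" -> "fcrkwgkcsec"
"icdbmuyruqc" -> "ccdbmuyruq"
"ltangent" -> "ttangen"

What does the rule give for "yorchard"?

The transformation: swap the first and last characters, then delete the last character.
Starting from "yorchard": after the first operation, "dorchary"; after the second, "dorchar".

dorchar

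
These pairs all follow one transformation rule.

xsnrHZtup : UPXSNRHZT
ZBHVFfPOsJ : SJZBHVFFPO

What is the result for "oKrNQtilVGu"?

GUOKRNQTILV

The pattern: move the last 2 characters to the front (rotate right by 2), then convert every letter to uppercase.
Working it through for "oKrNQtilVGu": intermediate "GuoKrNQtilV", final "GUOKRNQTILV".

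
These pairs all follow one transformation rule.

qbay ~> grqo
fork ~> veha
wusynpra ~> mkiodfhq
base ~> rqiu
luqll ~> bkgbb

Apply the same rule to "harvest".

Looking at the pairs, the operation is to shift every letter 10 places backward in the alphabet (wrapping around).
On "harvest" that produces "xqhluij".

xqhluij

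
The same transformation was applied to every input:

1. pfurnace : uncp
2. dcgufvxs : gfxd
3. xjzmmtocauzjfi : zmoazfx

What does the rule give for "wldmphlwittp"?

dplitw

The pattern: keep every other character starting from the first (positions 1st, 3rd, 5th, ...), then move the first character to the end.
On "wldmphlwittp": the first step gives "wdplit", and the second then gives "dplitw".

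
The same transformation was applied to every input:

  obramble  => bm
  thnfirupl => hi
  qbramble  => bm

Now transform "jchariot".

cr

What's happening: keep one character in every 3, starting at position 2 (positions 2nd, 5th, 8th, ...), then delete the last character.
Applying both steps to "jchariot": "crt", then "cr".
(Check on "thnfirupl": → "hip" → "hi" ✓)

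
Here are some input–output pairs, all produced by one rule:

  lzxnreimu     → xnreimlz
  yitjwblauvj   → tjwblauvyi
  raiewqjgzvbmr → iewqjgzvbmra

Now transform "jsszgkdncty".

szgkdnctjs

The rule is to delete the last character, then move the first 2 characters to the end (rotate left by 2).
Starting from "jsszgkdncty": after the first operation, "jsszgkdnct"; after the second, "szgkdnctjs".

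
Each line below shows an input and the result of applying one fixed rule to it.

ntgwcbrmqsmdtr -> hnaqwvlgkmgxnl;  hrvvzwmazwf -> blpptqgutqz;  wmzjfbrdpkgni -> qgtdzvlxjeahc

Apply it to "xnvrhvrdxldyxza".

Looking at the pairs, the operation is to shift every letter 6 places backward in the alphabet (wrapping around).
For "xnvrhvrdxldyxza" the result is "rhplbplxrfxsrtu".

rhplbplxrfxsrtu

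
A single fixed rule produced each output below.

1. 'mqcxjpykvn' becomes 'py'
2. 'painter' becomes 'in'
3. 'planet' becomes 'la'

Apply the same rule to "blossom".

os

Each output is the input with this applied: move the last 3 characters to the front (rotate right by 3), then keep only the last 2 characters.
Starting from "blossom": after the first operation, "somblos"; after the second, "os".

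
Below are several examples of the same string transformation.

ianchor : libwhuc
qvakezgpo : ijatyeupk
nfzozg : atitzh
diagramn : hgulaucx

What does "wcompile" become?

yfcjgiwq

Each output is the input with this applied: shift every letter 6 places backward in the alphabet (wrapping around), then reverse the string.
On "wcompile": the first step gives "qwigjcfy", and the second then gives "yfcjgiwq".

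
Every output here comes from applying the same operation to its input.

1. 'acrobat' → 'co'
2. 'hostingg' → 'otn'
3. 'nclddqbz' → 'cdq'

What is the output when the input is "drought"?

In each case the input is transformed by: keep every other character starting from the second (positions 2nd, 4th, 6th, ...), then delete the last character.
"drought" → "ru".

ru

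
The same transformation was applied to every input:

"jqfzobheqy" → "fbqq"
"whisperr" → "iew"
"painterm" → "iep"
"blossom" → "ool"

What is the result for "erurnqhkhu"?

uqhr

Each output is the input with this applied: move the first 2 characters to the end (rotate left by 2), then keep one character in every 3, starting at position 1 (positions 1st, 4th, 7th, ...).
Applying that to "erurnqhkhu" gives "uqhr".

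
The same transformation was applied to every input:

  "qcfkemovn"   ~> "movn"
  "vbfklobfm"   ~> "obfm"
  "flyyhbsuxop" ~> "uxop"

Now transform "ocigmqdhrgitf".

Looking at the pairs, the operation is to keep only the last 4 characters.
For "ocigmqdhrgitf" the result is "gitf".

gitf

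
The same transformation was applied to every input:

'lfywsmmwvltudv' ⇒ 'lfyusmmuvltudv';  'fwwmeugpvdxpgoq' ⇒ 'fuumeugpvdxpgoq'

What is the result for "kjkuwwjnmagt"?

In each case the input is transformed by: replace every "w" with "u".
For "kjkuwwjnmagt" the result is "kjkuuujnmagt".

kjkuuujnmagt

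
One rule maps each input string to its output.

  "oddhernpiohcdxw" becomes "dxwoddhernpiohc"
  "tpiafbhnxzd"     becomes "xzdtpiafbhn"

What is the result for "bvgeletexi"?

exibvgelet

The pattern: move the last 3 characters to the front (rotate right by 3).
Doing the same to "bvgeletexi": "exibvgelet".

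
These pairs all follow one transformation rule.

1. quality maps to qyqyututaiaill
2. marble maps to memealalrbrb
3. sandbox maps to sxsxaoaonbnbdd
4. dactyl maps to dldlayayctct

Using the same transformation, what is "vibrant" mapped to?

The transformation: double every character, then take characters alternately from the front and the back (1st, last, 2nd, 2nd-last, ...).
"vibrant" → "vtvtininbabarr".

vtvtininbabarr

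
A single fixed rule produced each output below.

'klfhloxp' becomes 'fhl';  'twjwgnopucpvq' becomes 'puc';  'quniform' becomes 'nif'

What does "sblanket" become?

lan

The transformation: move the last 3 characters to the front (rotate right by 3), then keep only the last 3 characters.
Working it through for "sblanket": intermediate "ketsblan", final "lan".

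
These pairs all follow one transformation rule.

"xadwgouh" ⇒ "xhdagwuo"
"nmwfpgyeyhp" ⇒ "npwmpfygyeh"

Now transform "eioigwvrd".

edoigivwr

Each output is the input with this applied: move the last character to the front, then swap each adjacent pair of characters (1↔2, 3↔4, ...).
For "eioigwvrd", step one produces "deioigwvr"; step two turns that into "edoigivwr".
(Check on "xadwgouh": → "hxadwgou" → "xhdagwuo" ✓)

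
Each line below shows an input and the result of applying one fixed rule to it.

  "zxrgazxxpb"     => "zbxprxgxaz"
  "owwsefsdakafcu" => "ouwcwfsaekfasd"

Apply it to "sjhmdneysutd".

sdjthumsdyne

The transformation: take characters alternately from the front and the back (1st, last, 2nd, 2nd-last, ...).
So "sjhmdneysutd" becomes "sdjthumsdyne".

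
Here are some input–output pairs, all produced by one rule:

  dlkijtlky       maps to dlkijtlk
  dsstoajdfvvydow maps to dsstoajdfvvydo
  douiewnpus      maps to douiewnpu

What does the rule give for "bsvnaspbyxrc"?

bsvnaspbyxr

In each case the input is transformed by: delete the last character.
Doing the same to "bsvnaspbyxrc": "bsvnaspbyxr".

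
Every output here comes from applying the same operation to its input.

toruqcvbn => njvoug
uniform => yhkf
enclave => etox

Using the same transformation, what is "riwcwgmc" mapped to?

vpzfv

The transformation: shift every letter 7 places backward in the alphabet (wrapping around), then delete the first 3 characters.
Applying both steps to "riwcwgmc": "kbpvpzfv", then "vpzfv".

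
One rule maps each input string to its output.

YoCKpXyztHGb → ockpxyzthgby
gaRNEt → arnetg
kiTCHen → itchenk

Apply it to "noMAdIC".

Looking at the pairs, the operation is to move the first character to the end, then convert every letter to lowercase.
"noMAdIC" → "oMAdICn" → "omadicn".

omadicn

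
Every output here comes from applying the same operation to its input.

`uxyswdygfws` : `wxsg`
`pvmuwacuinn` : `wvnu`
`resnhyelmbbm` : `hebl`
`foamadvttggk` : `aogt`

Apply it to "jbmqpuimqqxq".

In each case the input is transformed by: keep one character in every 3, starting at position 2 (positions 2nd, 5th, 8th, ...), then swap each adjacent pair of characters (1↔2, 3↔4, ...).
For "jbmqpuimqqxq", step one produces "bpmx"; step two turns that into "pbxm".

pbxm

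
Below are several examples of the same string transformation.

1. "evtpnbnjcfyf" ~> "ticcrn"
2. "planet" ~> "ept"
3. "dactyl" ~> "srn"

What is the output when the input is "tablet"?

iqt

In each case the input is transformed by: keep every other character starting from the first (positions 1st, 3rd, 5th, ...), then shift every letter 11 places backward in the alphabet (wrapping around).
"tablet" → "tbe" → "iqt".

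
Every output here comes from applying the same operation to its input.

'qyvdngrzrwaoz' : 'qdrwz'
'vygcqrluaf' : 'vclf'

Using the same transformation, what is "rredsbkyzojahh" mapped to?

rdkoh

Each output is the input with this applied: keep one character in every 3, starting at position 1 (positions 1st, 4th, 7th, ...).
On "rredsbkyzojahh" that produces "rdkoh".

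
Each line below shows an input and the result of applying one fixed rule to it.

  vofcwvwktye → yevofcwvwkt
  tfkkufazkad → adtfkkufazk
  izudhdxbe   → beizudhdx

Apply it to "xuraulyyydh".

dhxuraulyyy

Looking at the pairs, the operation is to move the last 2 characters to the front (rotate right by 2).
On "xuraulyyydh" that produces "dhxuraulyyy".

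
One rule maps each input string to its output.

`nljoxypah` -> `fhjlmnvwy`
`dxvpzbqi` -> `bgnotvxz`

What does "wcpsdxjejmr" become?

abchhknpquv

Each output is the input with this applied: shift every letter 2 places backward in the alphabet (wrapping around), then sort the characters into alphabetical order.
Starting from "wcpsdxjejmr": after the first operation, "uanqbvhchkp"; after the second, "abchhknpquv".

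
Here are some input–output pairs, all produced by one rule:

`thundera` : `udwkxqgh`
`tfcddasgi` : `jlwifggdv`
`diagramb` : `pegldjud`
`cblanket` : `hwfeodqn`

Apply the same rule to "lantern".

uqodqwh

The transformation: move the last 2 characters to the front (rotate right by 2), then shift every letter 3 places forward in the alphabet (wrapping around).
On "lantern": the first step gives "rnlante", and the second then gives "uqodqwh".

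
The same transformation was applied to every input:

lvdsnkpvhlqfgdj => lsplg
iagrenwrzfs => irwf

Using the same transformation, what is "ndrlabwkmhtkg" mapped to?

nlwhg

The pattern: keep one character in every 3, starting at position 1 (positions 1st, 4th, 7th, ...).
Applying that to "ndrlabwkmhtkg" gives "nlwhg".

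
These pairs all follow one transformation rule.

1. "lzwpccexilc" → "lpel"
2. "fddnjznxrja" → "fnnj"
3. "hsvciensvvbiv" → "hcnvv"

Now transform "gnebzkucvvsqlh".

The pattern: keep one character in every 3, starting at position 1 (positions 1st, 4th, 7th, ...).
Doing the same to "gnebzkucvvsqlh": "gbuvl".

gbuvl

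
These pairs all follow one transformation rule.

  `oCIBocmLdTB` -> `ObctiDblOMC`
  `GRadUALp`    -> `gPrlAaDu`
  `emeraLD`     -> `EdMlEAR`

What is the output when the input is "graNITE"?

GeRtAin

In each case the input is transformed by: take characters alternately from the front and the back (1st, last, 2nd, 2nd-last, ...), then flip the case of every letter.
For "graNITE", step one produces "gErTaIN"; step two turns that into "GeRtAin".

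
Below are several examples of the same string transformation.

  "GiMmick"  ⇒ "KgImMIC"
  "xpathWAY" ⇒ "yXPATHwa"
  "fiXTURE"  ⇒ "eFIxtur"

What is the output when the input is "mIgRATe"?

What's happening: move the last character to the front, then flip the case of every letter.
"mIgRATe" → "emIgRAT" → "EMiGrat".

EMiGrat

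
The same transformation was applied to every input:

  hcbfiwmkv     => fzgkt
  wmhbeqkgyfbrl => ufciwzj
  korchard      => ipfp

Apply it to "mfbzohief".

kzmgd

Each output is the input with this applied: shift every letter 2 places backward in the alphabet (wrapping around), then keep every other character starting from the first (positions 1st, 3rd, 5th, ...).
Working it through for "mfbzohief": intermediate "kdzxmfgcd", final "kzmgd".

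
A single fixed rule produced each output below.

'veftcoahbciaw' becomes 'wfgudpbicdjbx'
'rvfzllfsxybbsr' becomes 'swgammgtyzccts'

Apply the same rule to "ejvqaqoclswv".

fkwrbrpdmtxw

Each output is the input with this applied: shift every letter 1 place forward in the alphabet (wrapping around).
On "ejvqaqoclswv" that produces "fkwrbrpdmtxw".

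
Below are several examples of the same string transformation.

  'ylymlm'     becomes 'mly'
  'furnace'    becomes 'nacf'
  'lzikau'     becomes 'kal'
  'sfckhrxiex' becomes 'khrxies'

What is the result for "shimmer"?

The transformation: swap the first and last characters, then delete the first 3 characters.
"shimmer" → "rhimmes" → "mmes".

mmes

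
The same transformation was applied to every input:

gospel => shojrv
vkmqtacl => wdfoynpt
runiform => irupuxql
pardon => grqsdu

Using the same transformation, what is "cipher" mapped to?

The pattern: swap the front and back halves of the string, then shift every letter 3 places forward in the alphabet (wrapping around).
Starting from "cipher": after the first operation, "hercip"; after the second, "khufls".

khufls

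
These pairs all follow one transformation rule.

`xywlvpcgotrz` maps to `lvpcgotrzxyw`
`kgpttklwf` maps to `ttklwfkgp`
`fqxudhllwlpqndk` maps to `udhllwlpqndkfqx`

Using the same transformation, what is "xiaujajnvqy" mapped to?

ujajnvqyxia

Each output is the input with this applied: move the first 3 characters to the end (rotate left by 3).
On "xiaujajnvqy" that produces "ujajnvqyxia".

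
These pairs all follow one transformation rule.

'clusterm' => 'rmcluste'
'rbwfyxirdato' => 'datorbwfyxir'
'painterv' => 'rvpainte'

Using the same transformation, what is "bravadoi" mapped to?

oibravad

Rule — move the first 2 characters to the end (rotate left by 2), then swap the front and back halves of the string.
Applying that to "bravadoi" gives "oibravad".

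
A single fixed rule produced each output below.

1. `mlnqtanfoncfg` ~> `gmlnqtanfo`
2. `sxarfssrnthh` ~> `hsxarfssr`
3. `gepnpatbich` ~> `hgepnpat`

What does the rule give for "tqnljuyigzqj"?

The rule is to move the last character to the front, then delete the last 3 characters.
"tqnljuyigzqj" → "jtqnljuyigzq" → "jtqnljuyi".
(Check on "mlnqtanfoncfg": → "gmlnqtanfoncf" → "gmlnqtanfo" ✓)

jtqnljuyi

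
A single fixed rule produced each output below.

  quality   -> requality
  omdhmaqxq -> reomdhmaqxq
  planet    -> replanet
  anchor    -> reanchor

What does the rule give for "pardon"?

repardon

The pattern: prepend "re".
"pardon" → "repardon".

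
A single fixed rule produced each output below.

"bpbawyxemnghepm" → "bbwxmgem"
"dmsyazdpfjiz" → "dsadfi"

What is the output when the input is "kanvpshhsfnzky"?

knphsnk

The pattern: keep every other character starting from the first (positions 1st, 3rd, 5th, ...).
Doing the same to "kanvpshhsfnzky": "knphsnk".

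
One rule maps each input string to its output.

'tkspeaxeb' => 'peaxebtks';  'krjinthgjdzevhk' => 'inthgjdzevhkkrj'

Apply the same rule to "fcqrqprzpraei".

rqprzpraeifcq

What's happening: move the first 3 characters to the end (rotate left by 3).
Doing the same to "fcqrqprzpraei": "rqprzpraeifcq".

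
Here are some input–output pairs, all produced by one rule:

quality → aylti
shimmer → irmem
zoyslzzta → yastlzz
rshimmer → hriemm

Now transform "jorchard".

The rule is to delete the first 2 characters, then take characters alternately from the front and the back (1st, last, 2nd, 2nd-last, ...).
So "jorchard" becomes "rdcrha".

rdcrha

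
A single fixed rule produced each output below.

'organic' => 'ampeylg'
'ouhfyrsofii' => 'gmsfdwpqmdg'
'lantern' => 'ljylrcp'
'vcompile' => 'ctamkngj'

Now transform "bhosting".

Looking at the pairs, the operation is to move the last character to the front, then shift every letter 2 places backward in the alphabet (wrapping around).
On "bhosting": the first step gives "gbhostin", and the second then gives "ezfmqrgl".

ezfmqrgl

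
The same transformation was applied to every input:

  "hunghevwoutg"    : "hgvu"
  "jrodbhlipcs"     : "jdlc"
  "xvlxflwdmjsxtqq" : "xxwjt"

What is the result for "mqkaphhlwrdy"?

In each case the input is transformed by: keep one character in every 3, starting at position 1 (positions 1st, 4th, 7th, ...).
"mqkaphhlwrdy" → "mahr".

mahr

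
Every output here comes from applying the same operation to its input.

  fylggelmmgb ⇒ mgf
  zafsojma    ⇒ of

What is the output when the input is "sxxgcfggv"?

Looking at the pairs, the operation is to sort the characters into reverse alphabetical order, then keep one character in every 3, starting at position 3 (positions 3rd, 6th, 9th, ...).
On "sxxgcfggv": the first step gives "xxvsgggfc", and the second then gives "vgc".

vgc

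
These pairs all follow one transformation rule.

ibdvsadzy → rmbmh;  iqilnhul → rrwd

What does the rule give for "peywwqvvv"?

yhfee

The pattern: keep every other character starting from the first (positions 1st, 3rd, 5th, ...), then shift every letter 9 places forward in the alphabet (wrapping around).
On "peywwqvvv": the first step gives "pywvv", and the second then gives "yhfee".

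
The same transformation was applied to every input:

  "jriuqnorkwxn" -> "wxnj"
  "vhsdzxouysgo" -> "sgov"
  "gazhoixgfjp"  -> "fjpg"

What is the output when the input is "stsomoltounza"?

The rule is to move the last 3 characters to the front (rotate right by 3), then keep only the first 4 characters.
For "stsomoltounza", step one produces "nzastsomoltou"; step two turns that into "nzas".
(Check on "jriuqnorkwxn": → "wxnjriuqnork" → "wxnj" ✓)

nzas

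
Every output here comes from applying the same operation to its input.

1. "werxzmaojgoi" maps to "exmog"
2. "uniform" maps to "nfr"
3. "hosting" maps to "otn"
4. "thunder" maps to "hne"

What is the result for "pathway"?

aha

Rule — delete the last character, then keep every other character starting from the second (positions 2nd, 4th, 6th, ...).
Applying both steps to "pathway": "pathwa", then "aha".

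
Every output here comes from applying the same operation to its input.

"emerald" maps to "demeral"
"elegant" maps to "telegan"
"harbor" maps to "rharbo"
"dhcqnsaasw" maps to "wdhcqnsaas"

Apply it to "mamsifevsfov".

Looking at the pairs, the operation is to move the last character to the front.
Doing the same to "mamsifevsfov": "vmamsifevsfo".

vmamsifevsfo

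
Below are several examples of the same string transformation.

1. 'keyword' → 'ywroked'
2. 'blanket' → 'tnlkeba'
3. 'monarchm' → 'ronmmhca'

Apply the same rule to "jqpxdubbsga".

xusqpjgdbba

Looking at the pairs, the operation is to sort the characters into reverse alphabetical order.
On "jqpxdubbsga" that produces "xusqpjgdbba".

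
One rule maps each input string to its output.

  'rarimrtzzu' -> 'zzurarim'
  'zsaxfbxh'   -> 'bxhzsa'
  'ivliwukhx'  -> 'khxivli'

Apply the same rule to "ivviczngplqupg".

upgivviczngp

Looking at the pairs, the operation is to move the last 3 characters to the front (rotate right by 3), then delete the last 2 characters.
"ivviczngplqupg" → "upgivviczngplq" → "upgivviczngp".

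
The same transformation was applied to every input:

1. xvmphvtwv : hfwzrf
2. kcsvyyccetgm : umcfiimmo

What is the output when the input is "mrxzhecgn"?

The pattern: shift every letter 10 places forward in the alphabet (wrapping around), then delete the last 3 characters.
Applying both steps to "mrxzhecgn": "wbhjromqx", then "wbhjro".

wbhjro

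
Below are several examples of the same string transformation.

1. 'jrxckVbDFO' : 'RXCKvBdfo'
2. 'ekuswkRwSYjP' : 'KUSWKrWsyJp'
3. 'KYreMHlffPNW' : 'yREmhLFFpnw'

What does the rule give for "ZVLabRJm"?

vlABrjM

The transformation: delete the first character, then flip the case of every letter.
"ZVLabRJm" → "VLabRJm" → "vlABrjM".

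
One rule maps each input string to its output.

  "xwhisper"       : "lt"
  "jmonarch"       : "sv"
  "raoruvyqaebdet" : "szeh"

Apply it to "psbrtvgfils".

The rule is to keep one character in every 3, starting at position 3 (positions 3rd, 6th, 9th, ...), then shift every letter 4 places forward in the alphabet (wrapping around).
Working it through for "psbrtvgfils": intermediate "bvi", final "fzm".
(Check on "jmonarch": → "or" → "sv" ✓)

fzm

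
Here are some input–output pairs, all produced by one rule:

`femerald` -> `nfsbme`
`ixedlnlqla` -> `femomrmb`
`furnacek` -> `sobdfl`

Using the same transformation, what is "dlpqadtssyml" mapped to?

The rule is to shift every letter 1 place forward in the alphabet (wrapping around), then delete the first 2 characters.
"dlpqadtssyml" → "emqrbeuttznm" → "qrbeuttznm".

qrbeuttznm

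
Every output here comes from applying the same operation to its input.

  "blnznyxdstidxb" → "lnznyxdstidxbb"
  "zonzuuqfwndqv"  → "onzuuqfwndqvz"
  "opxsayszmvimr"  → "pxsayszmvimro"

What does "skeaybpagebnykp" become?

keaybpagebnykps

The rule is to move the first character to the end.
Doing the same to "skeaybpagebnykp": "keaybpagebnykps".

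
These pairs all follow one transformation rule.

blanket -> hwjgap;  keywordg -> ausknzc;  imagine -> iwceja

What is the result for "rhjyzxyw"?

dfuvtus

In each case the input is transformed by: shift every letter 4 places backward in the alphabet (wrapping around), then delete the first character.
Applying both steps to "rhjyzxyw": "ndfuvtus", then "dfuvtus".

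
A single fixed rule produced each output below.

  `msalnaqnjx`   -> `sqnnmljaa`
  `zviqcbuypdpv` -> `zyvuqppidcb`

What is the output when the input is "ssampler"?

Each output is the input with this applied: delete the last character, then sort the characters into reverse alphabetical order.
Starting from "ssampler": after the first operation, "ssample"; after the second, "sspmlea".

sspmlea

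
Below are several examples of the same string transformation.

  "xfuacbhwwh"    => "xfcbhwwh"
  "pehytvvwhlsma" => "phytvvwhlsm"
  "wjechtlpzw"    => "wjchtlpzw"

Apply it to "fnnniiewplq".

The pattern: remove every vowel.
"fnnniiewplq" → "fnnnwplq".

fnnnwplq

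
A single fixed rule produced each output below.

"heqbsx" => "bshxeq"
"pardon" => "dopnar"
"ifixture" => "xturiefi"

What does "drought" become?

Rule — swap the first and last characters, then move the first 3 characters to the end (rotate left by 3).
Working it through for "drought": intermediate "troughd", final "ughdtro".

ughdtro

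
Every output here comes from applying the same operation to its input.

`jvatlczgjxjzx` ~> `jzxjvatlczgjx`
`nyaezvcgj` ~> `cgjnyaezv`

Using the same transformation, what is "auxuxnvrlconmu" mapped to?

Rule — move the last 3 characters to the front (rotate right by 3).
Applying that to "auxuxnvrlconmu" gives "nmuauxuxnvrlco".

nmuauxuxnvrlco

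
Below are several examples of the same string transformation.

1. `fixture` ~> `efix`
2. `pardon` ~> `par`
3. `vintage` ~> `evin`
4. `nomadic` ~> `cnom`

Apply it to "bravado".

What's happening: move the first 3 characters to the end (rotate left by 3), then delete the first 3 characters.
Applying both steps to "bravado": "vadobra", then "obra".

obra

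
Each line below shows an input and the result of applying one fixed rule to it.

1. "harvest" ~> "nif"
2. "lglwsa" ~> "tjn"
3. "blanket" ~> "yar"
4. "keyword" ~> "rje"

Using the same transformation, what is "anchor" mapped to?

In each case the input is transformed by: shift every letter 13 places forward in the alphabet (wrapping around) — i.e. ROT13, then keep every other character starting from the second (positions 2nd, 4th, 6th, ...).
Applying both steps to "anchor": "napube", then "aue".
(Check on "harvest": → "uneirfg" → "nif" ✓)

aue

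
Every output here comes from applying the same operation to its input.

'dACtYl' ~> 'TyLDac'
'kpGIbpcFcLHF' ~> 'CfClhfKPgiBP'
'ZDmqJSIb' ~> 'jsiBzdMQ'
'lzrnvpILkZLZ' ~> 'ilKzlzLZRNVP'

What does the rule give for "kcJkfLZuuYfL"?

Rule — swap the front and back halves of the string, then flip the case of every letter.
Working it through for "kcJkfLZuuYfL": intermediate "ZuuYfLkcJkfL", final "zUUyFlKCjKFl".

zUUyFlKCjKFl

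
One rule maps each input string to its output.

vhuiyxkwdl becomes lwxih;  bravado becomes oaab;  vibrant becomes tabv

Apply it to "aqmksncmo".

The pattern: reverse the string, then keep every other character starting from the first (positions 1st, 3rd, 5th, ...).
On "aqmksncmo": the first step gives "omcnskmqa", and the second then gives "ocsma".

ocsma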